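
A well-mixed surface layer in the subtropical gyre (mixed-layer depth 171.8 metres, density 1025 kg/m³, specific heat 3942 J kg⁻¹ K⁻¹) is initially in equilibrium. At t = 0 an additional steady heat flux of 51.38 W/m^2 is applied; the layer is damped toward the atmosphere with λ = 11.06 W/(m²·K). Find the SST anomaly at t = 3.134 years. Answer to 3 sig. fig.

Areal heat capacity C = ρ c_p D = 1025 × 3942 × 171.8 = 6.94×10^8 J m⁻² K⁻¹.
τ = C / λ = 6.94×10^8 / 11.06 = 6.28×10^7 s.
Equilibrium anomaly ΔT_eq = F / λ = 51.38 / 11.06 = 4.65 K.
t = 3.134 years = 9.89×10^7 s, so t/τ = 1.58.
ΔT(t) = ΔT_eq (1 − e^(−t/τ)) = 4.65 × (1 − e^−1.58) = 3.68 K.

3.68 K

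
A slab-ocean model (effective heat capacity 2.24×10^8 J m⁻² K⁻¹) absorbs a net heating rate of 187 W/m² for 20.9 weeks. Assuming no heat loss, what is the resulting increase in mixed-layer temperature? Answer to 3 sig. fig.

10.6 K

Areal heat capacity C = 2.24×10^8 J m⁻² K⁻¹ (given).
Net heat input Q = F Δt = 187 × (20.9 weeks × 6.048×10^5 s/week) = 2.36×10^9 J/m².
ΔT = Q / C = 2.36×10^9 / 2.24×10^8 = 10.6 K.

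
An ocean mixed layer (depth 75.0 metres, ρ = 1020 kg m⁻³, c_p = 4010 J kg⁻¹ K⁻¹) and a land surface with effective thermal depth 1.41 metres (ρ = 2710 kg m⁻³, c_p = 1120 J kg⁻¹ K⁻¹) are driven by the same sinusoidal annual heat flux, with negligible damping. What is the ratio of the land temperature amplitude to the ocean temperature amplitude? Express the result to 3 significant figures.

71.7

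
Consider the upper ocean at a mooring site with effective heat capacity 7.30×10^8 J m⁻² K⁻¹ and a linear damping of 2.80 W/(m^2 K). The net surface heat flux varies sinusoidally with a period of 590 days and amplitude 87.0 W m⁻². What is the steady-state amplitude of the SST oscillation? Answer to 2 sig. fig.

0.97 K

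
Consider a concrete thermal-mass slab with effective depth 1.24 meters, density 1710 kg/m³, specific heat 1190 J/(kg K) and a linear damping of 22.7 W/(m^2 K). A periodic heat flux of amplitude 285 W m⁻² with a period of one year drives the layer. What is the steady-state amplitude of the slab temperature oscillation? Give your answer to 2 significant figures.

13 K

Areal heat capacity C = ρ c_p D = 1710 × 1190 × 1.24 = 2.52×10^6 J m⁻² K⁻¹.
Angular frequency ω = 2π / T = 2π / 3.15×10^7 s = 1.99×10^-7 s⁻¹.
√((Cω)² + λ²) = √((0.503)² + 22.7²) = 22.7 W/(m²·K).
Amplitude A = F₀ / √((Cω)²+λ²) = 285 / 22.7 = 12.6 K.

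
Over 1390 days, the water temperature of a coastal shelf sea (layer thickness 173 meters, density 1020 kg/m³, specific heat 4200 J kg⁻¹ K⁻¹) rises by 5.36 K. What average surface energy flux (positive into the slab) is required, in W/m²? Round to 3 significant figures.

33.1

Areal heat capacity C = ρ c_p D = 1020 × 4200 × 173 = 7.41×10^8 J/(m^2 K).
Required heat per unit area: Q = C ΔT = 7.41×10^8 × 5.36 = 3.97×10^9 J/m².
Flux F = Q / Δt = 3.97×10^9 / 1.20×10^8 s = 33.1 W/m².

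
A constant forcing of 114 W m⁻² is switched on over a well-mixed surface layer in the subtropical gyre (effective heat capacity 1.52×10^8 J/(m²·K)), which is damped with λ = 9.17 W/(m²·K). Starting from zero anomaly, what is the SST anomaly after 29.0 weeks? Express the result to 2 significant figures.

Areal heat capacity C = 1.52×10^8 J/(m²·K) (given).
τ = C / λ = 1.52×10^8 / 9.17 = 1.66×10^7 s.
Equilibrium anomaly ΔT_eq = F / λ = 114 / 9.17 = 12.4 K.
t = 29.0 weeks = 1.75×10^7 s, so t/τ = 1.06.
ΔT(t) = ΔT_eq (1 − e^(−t/τ)) = 12.4 × (1 − e^−1.06) = 8.12 K.

8.1 K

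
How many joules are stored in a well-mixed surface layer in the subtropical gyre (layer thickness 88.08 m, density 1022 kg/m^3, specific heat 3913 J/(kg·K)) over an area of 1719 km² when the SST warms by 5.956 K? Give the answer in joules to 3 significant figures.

Areal heat capacity C = ρ c_p D = 1022 × 3913 × 88.08 = 3.52×10^8 J m⁻² K⁻¹.
Heat per unit area: q = C ΔT = 3.52×10^8 × 5.956 = 2.10×10^9 J/m².
Total heat: Q = q × A = 2.10×10^9 × (1719 × 10⁶ m²) = 3.61×10^18 J.

3.61×10^18 J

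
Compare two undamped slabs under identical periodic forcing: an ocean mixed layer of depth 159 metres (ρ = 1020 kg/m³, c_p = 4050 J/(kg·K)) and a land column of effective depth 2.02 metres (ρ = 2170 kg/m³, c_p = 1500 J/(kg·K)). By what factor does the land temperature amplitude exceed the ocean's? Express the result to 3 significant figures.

C_ocean = 1020 × 4050 × 159 = 6.57×10^8 J/(m²·K).
C_land = 2170 × 1500 × 2.02 = 6.58×10^6 J/(m²·K).
Undamped amplitude ∝ 1/C, so A_land/A_ocean = C_ocean/C_land = 99.9.

99.9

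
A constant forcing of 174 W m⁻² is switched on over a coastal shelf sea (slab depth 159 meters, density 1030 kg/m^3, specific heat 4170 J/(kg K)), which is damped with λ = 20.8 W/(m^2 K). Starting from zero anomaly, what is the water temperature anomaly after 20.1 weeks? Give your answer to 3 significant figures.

2.59 K

Areal heat capacity C = ρ c_p D = 1030 × 4170 × 159 = 6.83×10^8 J m⁻² K⁻¹.
τ = C / λ = 6.83×10^8 / 20.8 = 3.28×10^7 s.
Equilibrium anomaly ΔT_eq = F / λ = 174 / 20.8 = 8.37 K.
t = 20.1 weeks = 1.22×10^7 s, so t/τ = 0.370.
ΔT(t) = ΔT_eq (1 − e^(−t/τ)) = 8.37 × (1 − e^−0.370) = 2.59 K.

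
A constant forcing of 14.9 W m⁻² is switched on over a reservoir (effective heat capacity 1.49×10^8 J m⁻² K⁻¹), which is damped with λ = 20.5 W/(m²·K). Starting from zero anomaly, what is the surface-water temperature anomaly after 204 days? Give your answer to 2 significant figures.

Areal heat capacity C = 1.49×10^8 J m⁻² K⁻¹ (given).
τ = C / λ = 1.49×10^8 / 20.5 = 7.27×10^6 s.
Equilibrium anomaly ΔT_eq = F / λ = 14.9 / 20.5 = 0.727 K.
t = 204 days = 1.76×10^7 s, so t/τ = 2.42.
ΔT(t) = ΔT_eq (1 − e^(−t/τ)) = 0.727 × (1 − e^−2.42) = 0.663 K.

0.66 K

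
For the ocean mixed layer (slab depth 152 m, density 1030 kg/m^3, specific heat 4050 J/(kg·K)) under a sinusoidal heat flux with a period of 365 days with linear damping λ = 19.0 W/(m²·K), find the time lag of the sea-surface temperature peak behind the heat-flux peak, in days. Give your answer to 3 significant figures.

Areal heat capacity C = ρ c_p D = 1030 × 4050 × 152 = 6.34×10^8 J/(m^2 K).
ω = 2π / 3.15×10^7 s = 1.99×10^-7 s⁻¹.
Phase lag φ = arctan(Cω/λ) = arctan(126/19.0) = 1.42 rad.
Time lag = φ / ω = 1.42 / 1.99×10^-7 = 7.13×10^6 s = 82.6 days.

82.6 days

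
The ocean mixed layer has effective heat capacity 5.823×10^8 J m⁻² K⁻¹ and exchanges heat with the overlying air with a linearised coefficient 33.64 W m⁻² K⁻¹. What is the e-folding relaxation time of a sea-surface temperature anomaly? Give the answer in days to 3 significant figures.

200 days

Areal heat capacity C = 5.823×10^8 J m⁻² K⁻¹ (given).
Relaxation time τ = C / λ = 5.82×10^8 / 33.64 = 1.73×10^7 s.
In days: 1.73×10^7 s / (86400 s/day) = 200 days.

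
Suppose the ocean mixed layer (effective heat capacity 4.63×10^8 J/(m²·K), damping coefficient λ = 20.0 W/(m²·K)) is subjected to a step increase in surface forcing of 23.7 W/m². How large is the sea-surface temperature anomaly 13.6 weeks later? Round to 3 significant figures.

Areal heat capacity C = 4.63×10^8 J/(m²·K) (given).
τ = C / λ = 4.63×10^8 / 20.0 = 2.32×10^7 s.
Equilibrium anomaly ΔT_eq = F / λ = 23.7 / 20.0 = 1.18 K.
t = 13.6 weeks = 8.23×10^6 s, so t/τ = 0.355.
ΔT(t) = ΔT_eq (1 − e^(−t/τ)) = 1.18 × (1 − e^−0.355) = 0.354 K.

0.354 K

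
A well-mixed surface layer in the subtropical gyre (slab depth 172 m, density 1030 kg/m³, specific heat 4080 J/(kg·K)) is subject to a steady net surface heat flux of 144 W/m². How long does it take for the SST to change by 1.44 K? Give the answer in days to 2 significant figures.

84 days

Areal heat capacity C = ρ c_p D = 1030 × 4080 × 172 = 7.23×10^8 J m⁻² K⁻¹.
Time required: Δt = C ΔT / F = 7.23×10^8 × 1.44 / 144 = 7.23×10^6 s.
In days: 7.23×10^6 s / (86400 s/day) = 83.7 days.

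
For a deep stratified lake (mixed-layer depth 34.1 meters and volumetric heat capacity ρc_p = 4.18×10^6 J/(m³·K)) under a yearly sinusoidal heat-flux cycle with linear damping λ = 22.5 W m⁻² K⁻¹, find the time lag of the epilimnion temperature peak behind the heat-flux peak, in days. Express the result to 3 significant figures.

52.3 days

Areal heat capacity C = ρc_p × D = 4.18×10^6 × 34.1 = 1.43×10^8 J/(m²·K).
ω = 2π / 3.15×10^7 s = 1.99×10^-7 s⁻¹.
Phase lag φ = arctan(Cω/λ) = arctan(28.4/22.5) = 0.901 rad.
Time lag = φ / ω = 0.901 / 1.99×10^-7 = 4.52×10^6 s = 52.3 days.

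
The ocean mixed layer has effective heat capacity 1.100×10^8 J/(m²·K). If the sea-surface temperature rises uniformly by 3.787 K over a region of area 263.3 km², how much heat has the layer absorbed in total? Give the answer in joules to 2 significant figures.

1.1×10^17 J

Areal heat capacity C = 1.100×10^8 J/(m²·K) (given).
Heat per unit area: q = C ΔT = 1.10×10^8 × 3.787 = 4.17×10^8 J/m².
Total heat: Q = q × A = 4.17×10^8 × (263.3 × 10⁶ m²) = 1.10×10^17 J.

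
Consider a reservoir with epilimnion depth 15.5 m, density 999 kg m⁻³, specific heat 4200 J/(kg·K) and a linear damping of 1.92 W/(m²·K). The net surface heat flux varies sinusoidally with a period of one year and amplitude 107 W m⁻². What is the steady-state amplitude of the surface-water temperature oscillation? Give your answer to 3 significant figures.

8.17 K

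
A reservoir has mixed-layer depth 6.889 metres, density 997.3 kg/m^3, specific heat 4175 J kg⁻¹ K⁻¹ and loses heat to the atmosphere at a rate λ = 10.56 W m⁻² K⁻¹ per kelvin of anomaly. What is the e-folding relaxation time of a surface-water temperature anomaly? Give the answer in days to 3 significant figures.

31.4 days

Areal heat capacity C = ρ c_p D = 997.3 × 4175 × 6.889 = 2.87×10^7 J/(m^2 K).
Relaxation time τ = C / λ = 2.87×10^7 / 10.56 = 2.72×10^6 s.
In days: 2.72×10^6 s / (86400 s/day) = 31.4 days.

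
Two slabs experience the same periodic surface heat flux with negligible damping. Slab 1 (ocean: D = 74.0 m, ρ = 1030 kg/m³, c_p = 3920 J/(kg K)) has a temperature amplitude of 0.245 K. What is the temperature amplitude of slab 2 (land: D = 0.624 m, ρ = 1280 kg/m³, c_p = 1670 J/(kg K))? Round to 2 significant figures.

55 K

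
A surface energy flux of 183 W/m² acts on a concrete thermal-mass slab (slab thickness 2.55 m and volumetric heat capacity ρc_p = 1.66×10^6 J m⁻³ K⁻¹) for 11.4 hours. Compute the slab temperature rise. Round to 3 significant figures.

1.77 K

Areal heat capacity C = ρc_p × D = 1.66×10^6 × 2.55 = 4.23×10^6 J m⁻² K⁻¹.
Net heat input Q = F Δt = 183 × (11.4 hours × 3600 s/hour) = 7.51×10^6 J/m².
ΔT = Q / C = 7.51×10^6 / 4.23×10^6 = 1.77 K.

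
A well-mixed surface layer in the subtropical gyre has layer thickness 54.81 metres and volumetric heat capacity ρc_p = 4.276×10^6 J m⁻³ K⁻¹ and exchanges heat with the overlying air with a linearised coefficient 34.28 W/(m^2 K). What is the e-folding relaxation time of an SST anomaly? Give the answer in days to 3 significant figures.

Areal heat capacity C = ρc_p × D = 4.276×10^6 × 54.81 = 2.34×10^8 J/(m²·K).
Relaxation time τ = C / λ = 2.34×10^8 / 34.28 = 6.84×10^6 s.
In days: 6.84×10^6 s / (86400 s/day) = 79.1 days.

79.1 days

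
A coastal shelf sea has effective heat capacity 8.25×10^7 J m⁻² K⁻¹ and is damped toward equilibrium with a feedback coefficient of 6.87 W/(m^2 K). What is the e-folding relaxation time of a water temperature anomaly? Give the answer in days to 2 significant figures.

Areal heat capacity C = 8.25×10^7 J m⁻² K⁻¹ (given).
Relaxation time τ = C / λ = 8.25×10^7 / 6.87 = 1.20×10^7 s.
In days: 1.20×10^7 s / (86400 s/day) = 139 days.

140 days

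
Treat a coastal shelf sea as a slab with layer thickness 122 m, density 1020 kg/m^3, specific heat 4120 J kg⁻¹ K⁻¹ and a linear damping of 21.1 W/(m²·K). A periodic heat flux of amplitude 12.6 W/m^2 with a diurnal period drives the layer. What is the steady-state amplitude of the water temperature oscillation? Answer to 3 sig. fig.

Areal heat capacity C = ρ c_p D = 1020 × 4120 × 122 = 5.13×10^8 J/(m²·K).
Angular frequency ω = 2π / T = 2π / 86400 s = 7.27×10^-5 s⁻¹.
√((Cω)² + λ²) = √((37300)² + 21.1²) = 37300 W/(m²·K).
Amplitude A = F₀ / √((Cω)²+λ²) = 12.6 / 37300 = 3.38×10^-4 K.

3.38×10^-4 K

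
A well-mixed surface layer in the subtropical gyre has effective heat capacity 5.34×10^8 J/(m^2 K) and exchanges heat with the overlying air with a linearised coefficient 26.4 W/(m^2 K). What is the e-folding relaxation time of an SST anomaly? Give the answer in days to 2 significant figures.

Areal heat capacity C = 5.34×10^8 J/(m^2 K) (given).
Relaxation time τ = C / λ = 5.34×10^8 / 26.4 = 2.02×10^7 s.
In days: 2.02×10^7 s / (86400 s/day) = 234 days.

230 days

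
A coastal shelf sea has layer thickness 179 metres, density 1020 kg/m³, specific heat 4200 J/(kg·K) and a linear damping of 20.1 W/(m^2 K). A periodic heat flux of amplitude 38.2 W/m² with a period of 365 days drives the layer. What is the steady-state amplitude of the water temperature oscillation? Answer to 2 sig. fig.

Areal heat capacity C = ρ c_p D = 1020 × 4200 × 179 = 7.67×10^8 J m⁻² K⁻¹.
Angular frequency ω = 2π / T = 2π / 3.15×10^7 s = 1.99×10^-7 s⁻¹.
√((Cω)² + λ²) = √((153)² + 20.1²) = 154 W/(m²·K).
Amplitude A = F₀ / √((Cω)²+λ²) = 38.2 / 154 = 0.248 K.

0.25 K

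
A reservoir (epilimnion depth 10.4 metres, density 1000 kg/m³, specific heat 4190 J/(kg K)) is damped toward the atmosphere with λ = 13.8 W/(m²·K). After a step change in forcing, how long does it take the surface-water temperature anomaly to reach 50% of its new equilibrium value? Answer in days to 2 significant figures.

Areal heat capacity C = ρ c_p D = 1000 × 4190 × 10.4 = 4.36×10^7 J/(m^2 K).
τ = C / λ = 4.36×10^7 / 13.8 = 3.16×10^6 s.
Fraction reached: 1 − e^(−t/τ) = 0.50 ⇒ t = −τ ln(1 − 0.50) = τ × 0.693.
t = 2.19×10^6 s = 25.3 days.

25 days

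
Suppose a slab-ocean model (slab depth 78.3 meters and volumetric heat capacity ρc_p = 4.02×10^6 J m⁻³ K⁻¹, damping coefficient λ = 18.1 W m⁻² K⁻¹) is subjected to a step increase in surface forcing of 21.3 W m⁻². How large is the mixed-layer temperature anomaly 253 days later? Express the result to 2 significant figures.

Areal heat capacity C = ρc_p × D = 4.02×10^6 × 78.3 = 3.15×10^8 J/(m^2 K).
τ = C / λ = 3.15×10^8 / 18.1 = 1.74×10^7 s.
Equilibrium anomaly ΔT_eq = F / λ = 21.3 / 18.1 = 1.18 K.
t = 253 days = 2.19×10^7 s, so t/τ = 1.26.
ΔT(t) = ΔT_eq (1 − e^(−t/τ)) = 1.18 × (1 − e^−1.26) = 0.842 K.

0.84 K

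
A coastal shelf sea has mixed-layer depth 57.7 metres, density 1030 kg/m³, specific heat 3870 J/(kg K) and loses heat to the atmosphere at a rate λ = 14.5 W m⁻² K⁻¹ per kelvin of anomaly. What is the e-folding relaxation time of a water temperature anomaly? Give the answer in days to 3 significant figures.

Areal heat capacity C = ρ c_p D = 1030 × 3870 × 57.7 = 2.30×10^8 J/(m^2 K).
Relaxation time τ = C / λ = 2.30×10^8 / 14.5 = 1.59×10^7 s.
In days: 1.59×10^7 s / (86400 s/day) = 184 days.

184 days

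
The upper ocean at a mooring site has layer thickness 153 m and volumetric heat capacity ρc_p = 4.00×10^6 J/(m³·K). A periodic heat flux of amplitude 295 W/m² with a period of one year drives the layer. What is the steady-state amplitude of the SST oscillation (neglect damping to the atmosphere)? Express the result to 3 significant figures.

2.42 K

Areal heat capacity C = ρc_p × D = 4.00×10^6 × 153 = 6.12×10^8 J/(m²·K).
Angular frequency ω = 2π / T = 2π / 3.15×10^7 s = 1.99×10^-7 s⁻¹.
Cω = 6.12×10^8 × 1.99×10^-7 = 122 W/(m²·K).
Amplitude A = F₀ / (Cω) = 295 / 122 = 2.42 K.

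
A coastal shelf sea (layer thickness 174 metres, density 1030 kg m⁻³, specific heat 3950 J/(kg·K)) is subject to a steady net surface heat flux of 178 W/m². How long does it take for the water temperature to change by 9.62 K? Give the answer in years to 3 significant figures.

Areal heat capacity C = ρ c_p D = 1030 × 3950 × 174 = 7.08×10^8 J m⁻² K⁻¹.
Time required: Δt = C ΔT / F = 7.08×10^8 × 9.62 / 178 = 3.83×10^7 s.
In years: 3.83×10^7 s / (3.156×10^7 s/year) = 1.21 years.

1.21 years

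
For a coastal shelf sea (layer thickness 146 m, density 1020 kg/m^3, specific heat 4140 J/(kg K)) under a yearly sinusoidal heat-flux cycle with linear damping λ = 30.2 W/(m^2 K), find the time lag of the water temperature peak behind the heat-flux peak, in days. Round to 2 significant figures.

77 days

Areal heat capacity C = ρ c_p D = 1020 × 4140 × 146 = 6.17×10^8 J/(m²·K).
ω = 2π / 3.15×10^7 s = 1.99×10^-7 s⁻¹.
Phase lag φ = arctan(Cω/λ) = arctan(123/30.2) = 1.33 rad.
Time lag = φ / ω = 1.33 / 1.99×10^-7 = 6.67×10^6 s = 77.2 days.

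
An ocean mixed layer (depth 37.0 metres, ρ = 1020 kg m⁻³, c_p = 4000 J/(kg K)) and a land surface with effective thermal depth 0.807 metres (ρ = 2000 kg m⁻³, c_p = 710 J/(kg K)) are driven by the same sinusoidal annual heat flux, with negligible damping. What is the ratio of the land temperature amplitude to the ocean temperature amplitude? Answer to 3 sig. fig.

C_ocean = 1020 × 4000 × 37.0 = 1.51×10^8 J/(m²·K).
C_land = 2000 × 710 × 0.807 = 1.15×10^6 J/(m²·K).
Undamped amplitude ∝ 1/C, so A_land/A_ocean = C_ocean/C_land = 132.

132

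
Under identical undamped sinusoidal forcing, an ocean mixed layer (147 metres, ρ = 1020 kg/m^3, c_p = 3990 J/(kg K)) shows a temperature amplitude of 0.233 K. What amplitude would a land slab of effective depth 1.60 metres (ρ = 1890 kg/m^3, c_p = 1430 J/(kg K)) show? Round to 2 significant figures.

32 K

C_ocean = 5.98×10^8 J/(m²·K); C_land = 4.32×10^6 J/(m²·K).
A ∝ 1/C ⇒ A_land = A_ocean × C_ocean/C_land = 0.233 × 138 = 32.2 K.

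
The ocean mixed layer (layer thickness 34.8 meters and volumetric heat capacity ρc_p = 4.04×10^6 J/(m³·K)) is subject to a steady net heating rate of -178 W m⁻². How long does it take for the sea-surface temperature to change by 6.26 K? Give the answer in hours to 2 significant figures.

Areal heat capacity C = ρc_p × D = 4.04×10^6 × 34.8 = 1.41×10^8 J/(m²·K).
Time required: Δt = C ΔT / F = 1.41×10^8 × -6.26 / -178 = 4.94×10^6 s.
In hours: 4.94×10^6 s / (3600 s/hour) = 1370 hours.

1400 hours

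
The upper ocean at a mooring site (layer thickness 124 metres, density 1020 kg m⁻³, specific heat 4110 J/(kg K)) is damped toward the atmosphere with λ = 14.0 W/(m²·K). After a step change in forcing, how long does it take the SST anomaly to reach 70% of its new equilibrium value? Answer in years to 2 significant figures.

Areal heat capacity C = ρ c_p D = 1020 × 4110 × 124 = 5.20×10^8 J/(m²·K).
τ = C / λ = 5.20×10^8 / 14.0 = 3.71×10^7 s.
Fraction reached: 1 − e^(−t/τ) = 0.70 ⇒ t = −τ ln(1 − 0.70) = τ × 1.20.
t = 4.47×10^7 s = 1.42 years.

1.4 years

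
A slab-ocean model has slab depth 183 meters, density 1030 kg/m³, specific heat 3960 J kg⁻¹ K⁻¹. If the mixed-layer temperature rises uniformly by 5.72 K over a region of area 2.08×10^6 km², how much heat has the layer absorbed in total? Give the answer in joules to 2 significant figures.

Areal heat capacity C = ρ c_p D = 1030 × 3960 × 183 = 7.46×10^8 J m⁻² K⁻¹.
Heat per unit area: q = C ΔT = 7.46×10^8 × 5.72 = 4.27×10^9 J/m².
Total heat: Q = q × A = 4.27×10^9 × (2.08×10^6 × 10⁶ m²) = 8.88×10^21 J.

8.9×10^21 J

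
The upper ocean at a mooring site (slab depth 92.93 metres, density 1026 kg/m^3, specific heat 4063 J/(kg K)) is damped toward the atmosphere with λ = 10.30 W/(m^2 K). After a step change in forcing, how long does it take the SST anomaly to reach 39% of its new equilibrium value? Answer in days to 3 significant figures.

Areal heat capacity C = ρ c_p D = 1026 × 4063 × 92.93 = 3.87×10^8 J m⁻² K⁻¹.
τ = C / λ = 3.87×10^8 / 10.30 = 3.76×10^7 s.
Fraction reached: 1 − e^(−t/τ) = 0.39 ⇒ t = −τ ln(1 − 0.39) = τ × 0.494.
t = 1.86×10^7 s = 215 days.

215 days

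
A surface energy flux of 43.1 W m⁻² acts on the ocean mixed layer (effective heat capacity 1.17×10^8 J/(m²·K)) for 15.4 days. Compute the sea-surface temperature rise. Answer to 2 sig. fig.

Areal heat capacity C = 1.17×10^8 J/(m²·K) (given).
Net heat input Q = F Δt = 43.1 × (15.4 days × 86400 s/day) = 5.73×10^7 J/m².
ΔT = Q / C = 5.73×10^7 / 1.17×10^8 = 0.490 K.

0.49 K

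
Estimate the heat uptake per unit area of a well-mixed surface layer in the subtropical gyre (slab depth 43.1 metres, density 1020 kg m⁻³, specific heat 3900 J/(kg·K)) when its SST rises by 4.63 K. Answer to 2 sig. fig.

7.9×10^8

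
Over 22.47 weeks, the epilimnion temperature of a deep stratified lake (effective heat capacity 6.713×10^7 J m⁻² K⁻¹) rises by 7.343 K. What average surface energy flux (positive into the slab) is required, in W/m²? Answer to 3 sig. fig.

36.3

Areal heat capacity C = 6.713×10^7 J m⁻² K⁻¹ (given).
Required heat per unit area: Q = C ΔT = 6.71×10^7 × 7.343 = 4.93×10^8 J/m².
Flux F = Q / Δt = 4.93×10^8 / 1.36×10^7 s = 36.3 W/m².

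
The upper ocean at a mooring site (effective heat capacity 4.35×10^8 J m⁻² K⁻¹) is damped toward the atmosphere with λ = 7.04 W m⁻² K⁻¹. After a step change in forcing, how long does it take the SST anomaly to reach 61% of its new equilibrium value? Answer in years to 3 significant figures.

1.84 years

Areal heat capacity C = 4.35×10^8 J m⁻² K⁻¹ (given).
τ = C / λ = 4.35×10^8 / 7.04 = 6.18×10^7 s.
Fraction reached: 1 − e^(−t/τ) = 0.61 ⇒ t = −τ ln(1 − 0.61) = τ × 0.942.
t = 5.82×10^7 s = 1.84 years.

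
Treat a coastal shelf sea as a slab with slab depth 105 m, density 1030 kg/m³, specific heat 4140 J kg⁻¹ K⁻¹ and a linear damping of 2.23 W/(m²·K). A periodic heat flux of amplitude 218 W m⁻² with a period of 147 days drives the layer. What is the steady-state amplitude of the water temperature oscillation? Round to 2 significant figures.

0.98 K

Areal heat capacity C = ρ c_p D = 1030 × 4140 × 105 = 4.48×10^8 J m⁻² K⁻¹.
Angular frequency ω = 2π / T = 2π / 1.27×10^7 s = 4.95×10^-7 s⁻¹.
√((Cω)² + λ²) = √((222)² + 2.23²) = 222 W/(m²·K).
Amplitude A = F₀ / √((Cω)²+λ²) = 218 / 222 = 0.984 K.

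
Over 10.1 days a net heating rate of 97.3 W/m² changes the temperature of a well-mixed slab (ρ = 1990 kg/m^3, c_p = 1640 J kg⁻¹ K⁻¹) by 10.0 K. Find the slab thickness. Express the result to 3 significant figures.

2.60 m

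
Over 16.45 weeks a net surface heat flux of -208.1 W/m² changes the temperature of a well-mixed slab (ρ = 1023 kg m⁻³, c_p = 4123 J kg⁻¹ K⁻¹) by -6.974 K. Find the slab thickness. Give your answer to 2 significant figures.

70 m

Heat input Q = F Δt = -208.1 × 9.95×10^6 s = -2.07×10^9 J/m².
Required areal heat capacity C = Q / ΔT = 2.97×10^8 J/(m²·K).
Depth D = C / (ρ c_p) = 2.97×10^8 / (1023 × 4123) = 70.4 m.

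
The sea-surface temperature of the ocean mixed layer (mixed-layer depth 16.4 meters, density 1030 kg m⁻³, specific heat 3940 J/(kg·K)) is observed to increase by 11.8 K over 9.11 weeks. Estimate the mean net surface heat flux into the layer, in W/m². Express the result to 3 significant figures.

Areal heat capacity C = ρ c_p D = 1030 × 3940 × 16.4 = 6.66×10^7 J/(m^2 K).
Required heat per unit area: Q = C ΔT = 6.66×10^7 × 11.8 = 7.85×10^8 J/m².
Flux F = Q / Δt = 7.85×10^8 / 5.51×10^6 s = 143 W/m².

143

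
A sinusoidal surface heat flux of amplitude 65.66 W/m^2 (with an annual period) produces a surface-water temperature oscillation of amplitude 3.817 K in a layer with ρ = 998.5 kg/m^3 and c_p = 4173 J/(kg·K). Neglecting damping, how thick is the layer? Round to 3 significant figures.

20.7 m

ω = 2π / 3.15×10^7 s = 1.99×10^-7 s⁻¹.
Required C = F₀ / (A ω) = 65.66 / (3.817 × 1.99×10^-7) = 8.63×10^7 J/(m²·K).
D = C / (ρ c_p) = 8.63×10^7 / (998.5 × 4173) = 20.7 m.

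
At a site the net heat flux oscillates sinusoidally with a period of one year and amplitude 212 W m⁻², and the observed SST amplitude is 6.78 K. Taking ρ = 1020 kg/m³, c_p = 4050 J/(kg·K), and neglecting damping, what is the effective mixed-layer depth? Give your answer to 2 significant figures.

38 m

ω = 2π / 3.15×10^7 s = 1.99×10^-7 s⁻¹.
Required C = F₀ / (A ω) = 212 / (6.78 × 1.99×10^-7) = 1.57×10^8 J/(m²·K).
D = C / (ρ c_p) = 1.57×10^8 / (1020 × 4050) = 38.0 m.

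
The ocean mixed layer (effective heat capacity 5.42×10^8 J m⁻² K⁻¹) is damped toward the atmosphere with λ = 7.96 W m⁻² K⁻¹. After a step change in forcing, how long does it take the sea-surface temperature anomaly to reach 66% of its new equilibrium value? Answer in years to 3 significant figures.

Areal heat capacity C = 5.42×10^8 J m⁻² K⁻¹ (given).
τ = C / λ = 5.42×10^8 / 7.96 = 6.81×10^7 s.
Fraction reached: 1 − e^(−t/τ) = 0.66 ⇒ t = −τ ln(1 − 0.66) = τ × 1.08.
t = 7.35×10^7 s = 2.33 years.

2.33 years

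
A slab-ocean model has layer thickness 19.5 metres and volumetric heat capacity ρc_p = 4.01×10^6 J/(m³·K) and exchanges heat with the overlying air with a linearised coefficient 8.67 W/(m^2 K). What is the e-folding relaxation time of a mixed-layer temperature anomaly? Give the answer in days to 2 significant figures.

Areal heat capacity C = ρc_p × D = 4.01×10^6 × 19.5 = 7.82×10^7 J/(m^2 K).
Relaxation time τ = C / λ = 7.82×10^7 / 8.67 = 9.02×10^6 s.
In days: 9.02×10^6 s / (86400 s/day) = 104 days.

100 days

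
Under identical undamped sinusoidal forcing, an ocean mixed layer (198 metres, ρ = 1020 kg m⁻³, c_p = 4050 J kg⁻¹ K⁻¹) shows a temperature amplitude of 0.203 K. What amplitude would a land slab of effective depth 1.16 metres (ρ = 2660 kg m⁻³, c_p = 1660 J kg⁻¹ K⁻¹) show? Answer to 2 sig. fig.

C_ocean = 8.18×10^8 J/(m²·K); C_land = 5.12×10^6 J/(m²·K).
A ∝ 1/C ⇒ A_land = A_ocean × C_ocean/C_land = 0.203 × 160 = 32.4 K.

32 K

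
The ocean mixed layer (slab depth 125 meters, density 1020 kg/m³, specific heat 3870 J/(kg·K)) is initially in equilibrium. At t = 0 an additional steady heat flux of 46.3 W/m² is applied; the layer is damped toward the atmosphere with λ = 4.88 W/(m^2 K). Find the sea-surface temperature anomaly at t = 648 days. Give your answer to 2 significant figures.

4.0 K

Areal heat capacity C = ρ c_p D = 1020 × 3870 × 125 = 4.93×10^8 J/(m²·K).
τ = C / λ = 4.93×10^8 / 4.88 = 1.01×10^8 s.
Equilibrium anomaly ΔT_eq = F / λ = 46.3 / 4.88 = 9.49 K.
t = 648 days = 5.60×10^7 s, so t/τ = 0.554.
ΔT(t) = ΔT_eq (1 − e^(−t/τ)) = 9.49 × (1 − e^−0.554) = 4.03 K.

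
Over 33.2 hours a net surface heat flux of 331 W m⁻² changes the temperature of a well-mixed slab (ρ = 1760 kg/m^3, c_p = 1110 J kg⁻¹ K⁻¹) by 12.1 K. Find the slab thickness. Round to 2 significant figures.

Heat input Q = F Δt = 331 × 1.20×10^5 s = 3.96×10^7 J/m².
Required areal heat capacity C = Q / ΔT = 3.27×10^6 J/(m²·K).
Depth D = C / (ρ c_p) = 3.27×10^6 / (1760 × 1110) = 1.67 m.

1.7 m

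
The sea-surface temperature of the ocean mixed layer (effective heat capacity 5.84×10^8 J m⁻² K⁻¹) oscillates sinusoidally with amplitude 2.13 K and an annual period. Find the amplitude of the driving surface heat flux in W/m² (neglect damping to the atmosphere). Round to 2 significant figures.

250

Areal heat capacity C = 5.84×10^8 J m⁻² K⁻¹ (given).
ω = 2π / 3.15×10^7 s = 1.99×10^-7 s⁻¹.
Cω = 5.84×10^8 × 1.99×10^-7 = 116 W/(m²·K).
F₀ = A × Cω = 2.13 × 116 = 248 W/m².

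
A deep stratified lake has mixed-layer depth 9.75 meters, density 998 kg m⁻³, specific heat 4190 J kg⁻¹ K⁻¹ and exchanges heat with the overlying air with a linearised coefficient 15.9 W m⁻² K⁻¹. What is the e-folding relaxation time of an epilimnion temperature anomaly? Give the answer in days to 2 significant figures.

Areal heat capacity C = ρ c_p D = 998 × 4190 × 9.75 = 4.08×10^7 J/(m²·K).
Relaxation time τ = C / λ = 4.08×10^7 / 15.9 = 2.56×10^6 s.
In days: 2.56×10^6 s / (86400 s/day) = 29.7 days.

30 days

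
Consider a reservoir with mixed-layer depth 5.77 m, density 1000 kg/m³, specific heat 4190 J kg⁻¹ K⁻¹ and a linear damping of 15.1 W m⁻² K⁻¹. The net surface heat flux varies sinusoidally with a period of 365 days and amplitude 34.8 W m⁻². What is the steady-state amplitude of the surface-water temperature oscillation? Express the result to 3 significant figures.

Areal heat capacity C = ρ c_p D = 1000 × 4190 × 5.77 = 2.42×10^7 J/(m^2 K).
Angular frequency ω = 2π / T = 2π / 3.15×10^7 s = 1.99×10^-7 s⁻¹.
√((Cω)² + λ²) = √((4.82)² + 15.1²) = 15.8 W/(m²·K).
Amplitude A = F₀ / √((Cω)²+λ²) = 34.8 / 15.8 = 2.20 K.

2.20 K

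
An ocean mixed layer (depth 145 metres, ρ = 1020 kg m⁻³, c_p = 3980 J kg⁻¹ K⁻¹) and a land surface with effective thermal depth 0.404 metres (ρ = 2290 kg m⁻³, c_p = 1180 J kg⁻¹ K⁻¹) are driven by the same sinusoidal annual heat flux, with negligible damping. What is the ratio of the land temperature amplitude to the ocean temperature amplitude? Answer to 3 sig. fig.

C_ocean = 1020 × 3980 × 145 = 5.89×10^8 J/(m²·K).
C_land = 2290 × 1180 × 0.404 = 1.09×10^6 J/(m²·K).
Undamped amplitude ∝ 1/C, so A_land/A_ocean = C_ocean/C_land = 539.

539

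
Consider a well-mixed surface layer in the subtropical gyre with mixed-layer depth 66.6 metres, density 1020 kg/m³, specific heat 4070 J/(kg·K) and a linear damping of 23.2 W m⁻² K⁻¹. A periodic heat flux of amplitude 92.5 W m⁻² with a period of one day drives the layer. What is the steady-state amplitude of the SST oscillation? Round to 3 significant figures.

0.00460 K

Areal heat capacity C = ρ c_p D = 1020 × 4070 × 66.6 = 2.76×10^8 J/(m^2 K).
Angular frequency ω = 2π / T = 2π / 86400 s = 7.27×10^-5 s⁻¹.
√((Cω)² + λ²) = √((20100)² + 23.2²) = 20100 W/(m²·K).
Amplitude A = F₀ / √((Cω)²+λ²) = 92.5 / 20100 = 0.00460 K.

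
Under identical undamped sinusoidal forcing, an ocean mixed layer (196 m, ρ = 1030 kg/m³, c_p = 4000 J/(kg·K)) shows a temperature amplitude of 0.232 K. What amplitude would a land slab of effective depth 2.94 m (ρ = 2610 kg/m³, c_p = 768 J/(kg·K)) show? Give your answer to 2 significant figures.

C_ocean = 8.08×10^8 J/(m²·K); C_land = 5.89×10^6 J/(m²·K).
A ∝ 1/C ⇒ A_land = A_ocean × C_ocean/C_land = 0.232 × 137 = 31.8 K.

32 K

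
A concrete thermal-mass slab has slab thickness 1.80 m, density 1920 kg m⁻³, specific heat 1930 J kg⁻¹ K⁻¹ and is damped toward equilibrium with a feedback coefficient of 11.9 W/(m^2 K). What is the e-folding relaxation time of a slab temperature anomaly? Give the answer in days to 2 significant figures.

6.5 days

Areal heat capacity C = ρ c_p D = 1920 × 1930 × 1.80 = 6.67×10^6 J/(m²·K).
Relaxation time τ = C / λ = 6.67×10^6 / 11.9 = 5.61×10^5 s.
In days: 5.61×10^5 s / (86400 s/day) = 6.49 days.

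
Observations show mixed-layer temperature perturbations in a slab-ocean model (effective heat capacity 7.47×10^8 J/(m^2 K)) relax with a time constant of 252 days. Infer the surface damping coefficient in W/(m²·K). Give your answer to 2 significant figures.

34

Areal heat capacity C = 7.47×10^8 J/(m^2 K) (given).
τ = 252 days = 2.18×10^7 s.
λ = C / τ = 7.47×10^8 / 2.18×10^7 = 34.3 W/(m²·K).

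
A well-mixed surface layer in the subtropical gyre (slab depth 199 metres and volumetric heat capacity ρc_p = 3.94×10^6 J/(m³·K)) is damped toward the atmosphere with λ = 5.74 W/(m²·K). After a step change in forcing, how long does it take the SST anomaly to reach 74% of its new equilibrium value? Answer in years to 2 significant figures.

5.8 years

Areal heat capacity C = ρc_p × D = 3.94×10^6 × 199 = 7.84×10^8 J/(m^2 K).
τ = C / λ = 7.84×10^8 / 5.74 = 1.37×10^8 s.
Fraction reached: 1 − e^(−t/τ) = 0.74 ⇒ t = −τ ln(1 − 0.74) = τ × 1.35.
t = 1.84×10^8 s = 5.83 years.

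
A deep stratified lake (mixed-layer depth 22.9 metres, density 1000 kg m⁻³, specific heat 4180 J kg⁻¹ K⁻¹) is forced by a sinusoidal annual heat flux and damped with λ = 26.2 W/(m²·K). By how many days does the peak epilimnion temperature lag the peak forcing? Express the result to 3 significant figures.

36.6 days

Areal heat capacity C = ρ c_p D = 1000 × 4180 × 22.9 = 9.57×10^7 J/(m^2 K).
ω = 2π / 3.15×10^7 s = 1.99×10^-7 s⁻¹.
Phase lag φ = arctan(Cω/λ) = arctan(19.1/26.2) = 0.629 rad.
Time lag = φ / ω = 0.629 / 1.99×10^-7 = 3.16×10^6 s = 36.6 days.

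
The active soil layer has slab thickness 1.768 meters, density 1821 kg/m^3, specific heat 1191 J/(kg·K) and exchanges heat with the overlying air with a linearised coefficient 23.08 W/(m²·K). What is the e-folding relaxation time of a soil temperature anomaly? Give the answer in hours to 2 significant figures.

46 hours

Areal heat capacity C = ρ c_p D = 1821 × 1191 × 1.768 = 3.83×10^6 J m⁻² K⁻¹.
Relaxation time τ = C / λ = 3.83×10^6 / 23.08 = 1.66×10^5 s.
In hours: 1.66×10^5 s / (3600 s/hour) = 46.1 hours.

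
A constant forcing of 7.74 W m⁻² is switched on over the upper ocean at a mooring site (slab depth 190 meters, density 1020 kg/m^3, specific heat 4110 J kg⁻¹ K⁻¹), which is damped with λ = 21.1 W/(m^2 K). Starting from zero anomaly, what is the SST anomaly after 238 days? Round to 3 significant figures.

0.154 K

Areal heat capacity C = ρ c_p D = 1020 × 4110 × 190 = 7.97×10^8 J/(m²·K).
τ = C / λ = 7.97×10^8 / 21.1 = 3.77×10^7 s.
Equilibrium anomaly ΔT_eq = F / λ = 7.74 / 21.1 = 0.367 K.
t = 238 days = 2.06×10^7 s, so t/τ = 0.545.
ΔT(t) = ΔT_eq (1 − e^(−t/τ)) = 0.367 × (1 − e^−0.545) = 0.154 K.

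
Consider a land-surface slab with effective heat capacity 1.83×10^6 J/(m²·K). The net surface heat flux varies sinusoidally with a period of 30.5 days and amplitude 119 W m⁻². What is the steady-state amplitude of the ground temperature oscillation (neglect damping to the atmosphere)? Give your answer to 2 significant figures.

Areal heat capacity C = 1.83×10^6 J/(m²·K) (given).
Angular frequency ω = 2π / T = 2π / 2.64×10^6 s = 2.38×10^-6 s⁻¹.
Cω = 1.83×10^6 × 2.38×10^-6 = 4.36 W/(m²·K).
Amplitude A = F₀ / (Cω) = 119 / 4.36 = 27.3 K.

27 K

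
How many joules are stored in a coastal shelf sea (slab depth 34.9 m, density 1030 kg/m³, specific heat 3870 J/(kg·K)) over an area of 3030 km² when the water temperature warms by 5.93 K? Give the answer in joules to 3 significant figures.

Areal heat capacity C = ρ c_p D = 1030 × 3870 × 34.9 = 1.39×10^8 J/(m^2 K).
Heat per unit area: q = C ΔT = 1.39×10^8 × 5.93 = 8.25×10^8 J/m².
Total heat: Q = q × A = 8.25×10^8 × (3030 × 10⁶ m²) = 2.50×10^18 J.

2.50×10^18 J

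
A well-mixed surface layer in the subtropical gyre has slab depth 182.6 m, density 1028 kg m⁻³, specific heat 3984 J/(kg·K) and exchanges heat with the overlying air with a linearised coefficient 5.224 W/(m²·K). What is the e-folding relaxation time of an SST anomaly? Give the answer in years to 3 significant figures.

4.54 years

Areal heat capacity C = ρ c_p D = 1028 × 3984 × 182.6 = 7.48×10^8 J/(m²·K).
Relaxation time τ = C / λ = 7.48×10^8 / 5.224 = 1.43×10^8 s.
In years: 1.43×10^8 s / (3.156×10^7 s/year) = 4.54 years.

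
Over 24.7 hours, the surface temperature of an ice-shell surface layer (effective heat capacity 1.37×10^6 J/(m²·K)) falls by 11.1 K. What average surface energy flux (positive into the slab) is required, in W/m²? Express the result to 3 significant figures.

Areal heat capacity C = 1.37×10^6 J/(m²·K) (given).
Required heat per unit area: Q = C ΔT = 1.37×10^6 × -11.1 = -1.52×10^7 J/m².
Flux F = Q / Δt = -1.52×10^7 / 88900 s = -171 W/m².

-171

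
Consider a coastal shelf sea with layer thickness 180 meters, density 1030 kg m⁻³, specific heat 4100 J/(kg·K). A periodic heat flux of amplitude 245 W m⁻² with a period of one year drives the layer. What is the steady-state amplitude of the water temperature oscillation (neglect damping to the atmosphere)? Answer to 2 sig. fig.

Areal heat capacity C = ρ c_p D = 1030 × 4100 × 180 = 7.60×10^8 J/(m²·K).
Angular frequency ω = 2π / T = 2π / 3.15×10^7 s = 1.99×10^-7 s⁻¹.
Cω = 7.60×10^8 × 1.99×10^-7 = 151 W/(m²·K).
Amplitude A = F₀ / (Cω) = 245 / 151 = 1.62 K.

1.6 K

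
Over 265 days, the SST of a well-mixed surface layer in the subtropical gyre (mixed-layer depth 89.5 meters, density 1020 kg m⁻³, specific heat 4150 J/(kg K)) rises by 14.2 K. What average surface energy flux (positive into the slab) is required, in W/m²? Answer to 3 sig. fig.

Areal heat capacity C = ρ c_p D = 1020 × 4150 × 89.5 = 3.79×10^8 J/(m^2 K).
Required heat per unit area: Q = C ΔT = 3.79×10^8 × 14.2 = 5.38×10^9 J/m².
Flux F = Q / Δt = 5.38×10^9 / 2.29×10^7 s = 235 W/m².

235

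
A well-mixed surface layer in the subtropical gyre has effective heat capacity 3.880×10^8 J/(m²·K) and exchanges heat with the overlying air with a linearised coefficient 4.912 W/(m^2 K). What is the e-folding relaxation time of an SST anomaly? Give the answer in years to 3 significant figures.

2.50 years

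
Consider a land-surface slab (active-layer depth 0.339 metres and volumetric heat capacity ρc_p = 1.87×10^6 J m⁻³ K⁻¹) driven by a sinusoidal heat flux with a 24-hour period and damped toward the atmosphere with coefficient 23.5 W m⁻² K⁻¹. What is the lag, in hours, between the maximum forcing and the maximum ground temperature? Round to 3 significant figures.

Areal heat capacity C = ρc_p × D = 1.87×10^6 × 0.339 = 6.34×10^5 J/(m^2 K).
ω = 2π / 86400 s = 7.27×10^-5 s⁻¹.
Phase lag φ = arctan(Cω/λ) = arctan(46.1/23.5) = 1.10 rad.
Time lag = φ / ω = 1.10 / 7.27×10^-5 = 15100 s = 4.20 hours.

4.20 hours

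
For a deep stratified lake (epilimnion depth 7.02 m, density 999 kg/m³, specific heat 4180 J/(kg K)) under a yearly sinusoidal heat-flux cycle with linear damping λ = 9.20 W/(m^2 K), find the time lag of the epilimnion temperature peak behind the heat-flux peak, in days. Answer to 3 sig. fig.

Areal heat capacity C = ρ c_p D = 999 × 4180 × 7.02 = 2.93×10^7 J/(m^2 K).
ω = 2π / 3.15×10^7 s = 1.99×10^-7 s⁻¹.
Phase lag φ = arctan(Cω/λ) = arctan(5.84/9.20) = 0.566 rad.
Time lag = φ / ω = 0.566 / 1.99×10^-7 = 2.84×10^6 s = 32.9 days.

32.9 days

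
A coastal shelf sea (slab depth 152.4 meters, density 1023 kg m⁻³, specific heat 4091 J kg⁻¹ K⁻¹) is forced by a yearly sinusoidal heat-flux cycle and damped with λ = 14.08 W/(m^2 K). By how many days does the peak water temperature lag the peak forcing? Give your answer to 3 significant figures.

84.8 days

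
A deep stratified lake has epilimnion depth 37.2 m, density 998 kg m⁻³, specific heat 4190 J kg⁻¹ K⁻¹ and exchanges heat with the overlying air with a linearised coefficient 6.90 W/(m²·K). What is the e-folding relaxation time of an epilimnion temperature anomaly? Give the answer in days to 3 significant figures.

261 days

Areal heat capacity C = ρ c_p D = 998 × 4190 × 37.2 = 1.56×10^8 J m⁻² K⁻¹.
Relaxation time τ = C / λ = 1.56×10^8 / 6.90 = 2.25×10^7 s.
In days: 2.25×10^7 s / (86400 s/day) = 261 days.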